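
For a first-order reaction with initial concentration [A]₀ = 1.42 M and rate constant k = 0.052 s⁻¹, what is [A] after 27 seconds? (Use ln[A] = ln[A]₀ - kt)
0.3488 M

ln[A] = ln[A]₀ - k·t = ln(1.42) - (0.052)·(27) = 0.3507 - 1.4040 = -1.0533
[A] = e^(-1.0533) = 0.3488 M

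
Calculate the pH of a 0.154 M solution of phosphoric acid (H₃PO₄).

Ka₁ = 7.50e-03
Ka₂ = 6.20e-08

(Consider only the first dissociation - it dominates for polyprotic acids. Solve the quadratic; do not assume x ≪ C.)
pH = 1.52

x² + Ka₁·x − Ka₁·C = 0 with Ka₁ = 7.50e-03, C = 0.154.
x = (−Ka₁ + √(Ka₁² + 4·Ka₁·C))/2 = 3.0442e-02 M, so pH = 1.52.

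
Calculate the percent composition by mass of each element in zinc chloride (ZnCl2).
Zn: 47.97%, Cl: 52.03%

Molar mass of ZnCl2 = 136.28 g/mol
% Zn = (1 × 65.38) / 136.28 × 100% = 65.38 / 136.28 × 100% = 47.97%
% Cl = (2 × 35.45) / 136.28 × 100% = 70.9 / 136.28 × 100% = 52.03%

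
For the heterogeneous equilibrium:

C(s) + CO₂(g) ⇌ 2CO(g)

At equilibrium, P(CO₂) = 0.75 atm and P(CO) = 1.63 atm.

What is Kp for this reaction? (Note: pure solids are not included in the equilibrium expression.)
K_p = 3.543

Solid C is excluded.
Kp = P(CO)²/P(CO₂) = (1.63)²/0.75 = 2.657/0.75 = 3.543.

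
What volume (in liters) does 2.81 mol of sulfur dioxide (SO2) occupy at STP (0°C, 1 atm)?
At STP, 1 mol of gas occupies 22.4 L
Volume = 2.81 mol × 22.4 L/mol = 62.94 L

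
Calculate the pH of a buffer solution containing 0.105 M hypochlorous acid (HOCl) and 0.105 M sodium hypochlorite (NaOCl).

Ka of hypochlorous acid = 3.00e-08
pH = 7.52

pKa = -log(3.00e-08) = 7.52. pH = pKa + log([A⁻]/[HA]) = 7.52 + log(0.105/0.105)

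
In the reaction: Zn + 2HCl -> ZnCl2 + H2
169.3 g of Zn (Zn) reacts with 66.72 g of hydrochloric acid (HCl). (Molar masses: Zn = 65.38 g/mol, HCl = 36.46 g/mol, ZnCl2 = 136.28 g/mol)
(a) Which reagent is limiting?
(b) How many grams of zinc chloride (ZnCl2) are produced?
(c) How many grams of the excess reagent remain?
(a) HCl, (b) 124.7 g, (c) 109.5 g

Moles of Zn = 169.3 g ÷ 65.38 g/mol = 2.58948 mol
Moles of HCl = 66.72 g ÷ 36.46 g/mol = 1.82995 mol
Moles ÷ coefficient: Zn: 2.58948/1 = 2.589, HCl: 1.82995/2 = 0.915
(a) HCl has the smaller value, so HCl is the limiting reagent.
(b) Moles of ZnCl2 = 1.82995 mol HCl × (1/2) = 0.914975 mol; mass = 0.914975 mol × 136.28 g/mol = 124.7 g
(c) Zn consumed = 1.82995 × (1/2) = 0.914975 mol; remaining = 2.58948 − 0.914975 = 1.6745 mol; mass = 1.6745 mol × 65.38 g/mol = 109.5 g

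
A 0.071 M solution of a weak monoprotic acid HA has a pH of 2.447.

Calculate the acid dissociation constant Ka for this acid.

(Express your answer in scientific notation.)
K_a = 1.89e-04

[H⁺] = 10^(−pH) = 10^(−2.447) = 3.573e-03 M. For HA ⇌ H⁺ + A⁻, Ka = x²/(C − x) = (3.573e-03)²/(0.071 − 3.573e-03) = 1.89e-04.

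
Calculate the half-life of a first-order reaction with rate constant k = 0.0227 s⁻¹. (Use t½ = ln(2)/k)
30.54 s

t½ = ln(2)/k = 0.6931/0.0227 = 30.54 s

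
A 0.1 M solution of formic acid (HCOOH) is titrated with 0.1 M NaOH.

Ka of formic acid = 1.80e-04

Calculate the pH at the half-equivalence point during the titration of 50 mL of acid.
pH = pKa = 3.74

At the half-equivalence point, [HA] = [A⁻], so by Henderson–Hasselbalch pH = pKa + log(1) = pKa.
pKa = −log(1.80e-04) = 3.74.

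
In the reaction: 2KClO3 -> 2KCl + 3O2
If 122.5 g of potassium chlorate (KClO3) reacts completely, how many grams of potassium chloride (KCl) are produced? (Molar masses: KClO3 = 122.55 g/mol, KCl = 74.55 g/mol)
Moles of KClO3 = 122.5 g ÷ 122.55 g/mol = 0.999592 mol
Mole ratio: 2 mol KCl / 2 mol KClO3
Moles of KCl = 0.999592 × (2/2) = 0.999592 mol
Mass of KCl = 0.999592 mol × 74.55 g/mol = 74.52 g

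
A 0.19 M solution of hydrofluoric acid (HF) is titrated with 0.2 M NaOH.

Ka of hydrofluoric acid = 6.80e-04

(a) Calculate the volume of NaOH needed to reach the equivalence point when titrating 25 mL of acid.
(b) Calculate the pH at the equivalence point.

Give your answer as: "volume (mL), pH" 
V = 23.7 mL, pH = 8.08

(a) At equivalence: moles acid = moles base.
moles acid = 0.19 × 0.025 = 0.00475 mol; V_NaOH = 0.00475/0.2 = 0.02375 L = 23.7 mL.
(b) At equivalence, all acid → conjugate base A⁻ at [A⁻] = 0.00475/0.04875 = 0.09744 M.
Kb = Kw/Ka = 1.0e-14/6.80e-04 = 1.471e-11; [OH⁻] = √(Kb·[A⁻]) = 1.197e-06; pOH = 5.92; pH = 14 − pOH = 8.08.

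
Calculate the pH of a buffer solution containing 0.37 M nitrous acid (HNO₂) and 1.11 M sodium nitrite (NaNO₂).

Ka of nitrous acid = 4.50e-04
pH = 3.82

pKa = -log(4.50e-04) = 3.35. pH = pKa + log([A⁻]/[HA]) = 3.35 + log(1.11/0.37)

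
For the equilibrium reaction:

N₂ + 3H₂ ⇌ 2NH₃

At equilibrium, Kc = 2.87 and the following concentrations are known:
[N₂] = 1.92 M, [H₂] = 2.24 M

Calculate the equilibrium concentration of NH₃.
[NH₃] = 7.8698 M

Kc = ([NH₃]^2) / ([N₂] × [H₂]^3) = 2.87
[NH₃]^2 = Kc · (reactant terms)/(other product terms) = 2.87 · 21.58 / 1 = 61.934
[NH₃] = (61.934)^(1/2) = 7.8698 M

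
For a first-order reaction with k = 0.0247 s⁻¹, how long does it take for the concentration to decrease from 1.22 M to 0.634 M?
26.50 s

From ln[A] = ln[A]₀ - k·t: t = ln([A]₀/[A])/k = ln(1.22/0.634)/0.0247 = ln(1.9243)/0.0247 = 0.6546/0.0247 = 26.50 s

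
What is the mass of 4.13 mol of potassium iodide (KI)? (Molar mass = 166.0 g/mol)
Mass = 4.13 mol × 166.0 g/mol = 685.6 g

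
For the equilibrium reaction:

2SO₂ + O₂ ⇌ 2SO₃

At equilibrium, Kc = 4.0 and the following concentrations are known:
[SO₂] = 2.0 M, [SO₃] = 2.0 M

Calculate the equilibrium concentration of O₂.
[O₂] = 0.2500 M

Kc = ([SO₃]^2) / ([SO₂]^2 × [O₂]) = 4.0
[O₂]^1 = (product terms)/(Kc · other reactant terms) = 4 / (4.0 · 4) = 0.25
[O₂] = 0.2500 M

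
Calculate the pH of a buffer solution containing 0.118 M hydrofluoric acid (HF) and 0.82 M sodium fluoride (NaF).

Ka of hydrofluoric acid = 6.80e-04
pH = 4.01

pKa = -log(6.80e-04) = 3.17. pH = pKa + log([A⁻]/[HA]) = 3.17 + log(0.82/0.118)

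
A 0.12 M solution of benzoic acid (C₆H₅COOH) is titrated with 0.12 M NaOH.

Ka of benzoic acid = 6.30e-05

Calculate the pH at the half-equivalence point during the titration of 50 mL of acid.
pH = pKa = 4.20

At the half-equivalence point, [HA] = [A⁻], so by Henderson–Hasselbalch pH = pKa + log(1) = pKa.
pKa = −log(6.30e-05) = 4.20.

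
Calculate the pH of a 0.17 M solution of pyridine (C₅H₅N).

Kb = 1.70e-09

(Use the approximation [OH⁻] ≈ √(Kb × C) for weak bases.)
pH = 9.23

[OH⁻] = √(Kb × C) = √(1.70e-09 × 0.17) = 1.7000e-05. pOH = 4.77, pH = 14 - pOH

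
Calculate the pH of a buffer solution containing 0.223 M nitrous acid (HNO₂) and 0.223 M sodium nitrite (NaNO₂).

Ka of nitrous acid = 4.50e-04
pH = 3.35

pKa = -log(4.50e-04) = 3.35. pH = pKa + log([A⁻]/[HA]) = 3.35 + log(0.223/0.223)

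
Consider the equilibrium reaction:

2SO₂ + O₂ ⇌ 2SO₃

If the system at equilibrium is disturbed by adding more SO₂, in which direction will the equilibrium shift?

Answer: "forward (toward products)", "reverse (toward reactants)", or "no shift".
forward (toward products)

Apply Le Chatelier's principle: system shifts to counteract the change.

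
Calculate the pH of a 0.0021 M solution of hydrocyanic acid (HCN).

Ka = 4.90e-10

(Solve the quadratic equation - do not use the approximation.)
pH = 5.99

x² + Ka×x - Ka×C = 0. Using quadratic formula: [H⁺] = 1.0142e-06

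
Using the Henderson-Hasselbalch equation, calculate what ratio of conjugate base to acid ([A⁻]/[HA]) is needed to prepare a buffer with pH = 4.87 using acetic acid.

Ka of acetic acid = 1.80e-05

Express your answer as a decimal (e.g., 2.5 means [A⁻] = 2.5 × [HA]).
[A⁻]/[HA] = 1.334

pKa = −log(1.80e-05) = 4.7447. pH = pKa + log([A⁻]/[HA]). 4.87 = 4.7447 + log(ratio). log(ratio) = 4.87 − 4.7447 = 0.1253. ratio = 10^(0.1253) = 1.334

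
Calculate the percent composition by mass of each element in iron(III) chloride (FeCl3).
Fe: 34.43%, Cl: 65.57%

Molar mass of FeCl3 = 162.2 g/mol
% Fe = (1 × 55.85) / 162.2 × 100% = 55.85 / 162.2 × 100% = 34.43%
% Cl = (3 × 35.45) / 162.2 × 100% = 106.35 / 162.2 × 100% = 65.57%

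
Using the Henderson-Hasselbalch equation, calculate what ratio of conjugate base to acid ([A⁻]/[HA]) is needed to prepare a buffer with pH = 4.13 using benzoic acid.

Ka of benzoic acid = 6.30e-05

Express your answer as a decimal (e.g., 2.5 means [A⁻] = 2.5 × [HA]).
[A⁻]/[HA] = 0.850

pKa = −log(6.30e-05) = 4.2007. pH = pKa + log([A⁻]/[HA]). 4.13 = 4.2007 + log(ratio). log(ratio) = 4.13 − 4.2007 = -0.0707. ratio = 10^(-0.0707) = 0.850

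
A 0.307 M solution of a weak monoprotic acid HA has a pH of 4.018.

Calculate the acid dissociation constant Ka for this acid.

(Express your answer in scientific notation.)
K_a = 3.00e-08

[H⁺] = 10^(−pH) = 10^(−4.018) = 9.594e-05 M. For HA ⇌ H⁺ + A⁻, Ka = x²/(C − x) = (9.594e-05)²/(0.307 − 9.594e-05) = 3.00e-08.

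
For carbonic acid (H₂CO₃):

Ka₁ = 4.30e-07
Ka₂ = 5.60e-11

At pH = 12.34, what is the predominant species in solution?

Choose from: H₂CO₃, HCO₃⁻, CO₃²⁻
CO₃²⁻

pKa1 = 6.37, pKa2 = 10.25. Each pKa is the crossover between adjacent species; pH = 12.34 lies in the region where CO₃²⁻ predominates.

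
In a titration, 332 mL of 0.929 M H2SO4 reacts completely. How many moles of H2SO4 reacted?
Moles = Molarity × Volume (L)
Moles = 0.929 M × 0.332 L = 0.3084 mol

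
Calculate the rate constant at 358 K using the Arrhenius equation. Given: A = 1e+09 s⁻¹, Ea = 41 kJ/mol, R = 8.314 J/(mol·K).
1.04e+03 s⁻¹

k = A·exp(-Ea/(R·T)) = 1e+09·exp(-41000/(8.314·358)) = 1e+09·exp(-13.7750) = 1e+09·1.0414e-06 = 1.04e+03 s⁻¹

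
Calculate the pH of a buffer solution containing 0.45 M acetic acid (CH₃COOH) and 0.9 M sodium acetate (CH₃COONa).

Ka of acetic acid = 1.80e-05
pH = 5.05

pKa = -log(1.80e-05) = 4.74. pH = pKa + log([A⁻]/[HA]) = 4.74 + log(0.9/0.45)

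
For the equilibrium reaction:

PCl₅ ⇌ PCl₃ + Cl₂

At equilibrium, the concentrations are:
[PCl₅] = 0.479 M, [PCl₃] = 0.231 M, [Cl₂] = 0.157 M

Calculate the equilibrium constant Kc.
K_c = 0.0757

Kc = ([PCl₃] × [Cl₂]) / ([PCl₅])
   = ((0.231)·(0.157)) / ((0.479))
   = 0.036267 / 0.479 = 0.0757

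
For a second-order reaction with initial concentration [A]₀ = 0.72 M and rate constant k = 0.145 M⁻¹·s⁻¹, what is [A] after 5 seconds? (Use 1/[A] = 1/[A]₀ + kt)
0.4731 M

1/[A] = 1/[A]₀ + k·t = 1/0.72 + (0.145)·(5) = 1.3889 + 0.7250 = 2.1139
[A] = 1/2.1139 = 0.4731 M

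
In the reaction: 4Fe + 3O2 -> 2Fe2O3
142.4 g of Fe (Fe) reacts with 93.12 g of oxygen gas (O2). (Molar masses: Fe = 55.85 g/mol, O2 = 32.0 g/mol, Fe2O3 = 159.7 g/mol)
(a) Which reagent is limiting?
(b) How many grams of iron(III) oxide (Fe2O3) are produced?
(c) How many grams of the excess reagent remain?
(a) Fe, (b) 203.6 g, (c) 31.93 g

Moles of Fe = 142.4 g ÷ 55.85 g/mol = 2.54969 mol
Moles of O2 = 93.12 g ÷ 32.0 g/mol = 2.91 mol
Moles ÷ coefficient: Fe: 2.54969/4 = 0.6374, O2: 2.91/3 = 0.97
(a) Fe has the smaller value, so Fe is the limiting reagent.
(b) Moles of Fe2O3 = 2.54969 mol Fe × (2/4) = 1.27484 mol; mass = 1.27484 mol × 159.7 g/mol = 203.6 g
(c) O2 consumed = 2.54969 × (3/4) = 1.91226 mol; remaining = 2.91 − 1.91226 = 0.997735 mol; mass = 0.997735 mol × 32.0 g/mol = 31.93 g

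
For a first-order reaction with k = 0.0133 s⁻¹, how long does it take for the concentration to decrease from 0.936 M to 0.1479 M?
138.73 s

From ln[A] = ln[A]₀ - k·t: t = ln([A]₀/[A])/k = ln(0.936/0.1479)/0.0133 = ln(6.3286)/0.0133 = 1.8451/0.0133 = 138.73 s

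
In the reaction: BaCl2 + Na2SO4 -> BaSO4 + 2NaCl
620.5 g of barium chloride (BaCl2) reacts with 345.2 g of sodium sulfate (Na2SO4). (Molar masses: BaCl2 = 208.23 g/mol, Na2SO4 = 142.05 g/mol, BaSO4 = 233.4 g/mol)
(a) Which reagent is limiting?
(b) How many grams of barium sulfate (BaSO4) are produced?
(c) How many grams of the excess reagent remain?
(a) Na2SO4, (b) 567.2 g, (c) 114.5 g

Moles of BaCl2 = 620.5 g ÷ 208.23 g/mol = 2.97988 mol
Moles of Na2SO4 = 345.2 g ÷ 142.05 g/mol = 2.43013 mol
Moles ÷ coefficient: BaCl2: 2.97988/1 = 2.98, Na2SO4: 2.43013/1 = 2.43
(a) Na2SO4 has the smaller value, so Na2SO4 is the limiting reagent.
(b) Moles of BaSO4 = 2.43013 mol Na2SO4 × (1/1) = 2.43013 mol; mass = 2.43013 mol × 233.4 g/mol = 567.2 g
(c) BaCl2 consumed = 2.43013 × (1/1) = 2.43013 mol; remaining = 2.97988 − 2.43013 = 0.549748 mol; mass = 0.549748 mol × 208.23 g/mol = 114.5 g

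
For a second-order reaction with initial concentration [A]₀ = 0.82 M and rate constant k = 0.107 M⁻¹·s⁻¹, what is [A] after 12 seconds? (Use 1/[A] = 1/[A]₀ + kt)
0.3994 M

1/[A] = 1/[A]₀ + k·t = 1/0.82 + (0.107)·(12) = 1.2195 + 1.2840 = 2.5035
[A] = 1/2.5035 = 0.3994 M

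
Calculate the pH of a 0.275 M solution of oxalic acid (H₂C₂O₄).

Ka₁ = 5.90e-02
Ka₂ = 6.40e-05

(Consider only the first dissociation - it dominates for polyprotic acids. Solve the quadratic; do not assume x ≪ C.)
pH = 0.99

x² + Ka₁·x − Ka₁·C = 0 with Ka₁ = 5.90e-02, C = 0.275.
x = (−Ka₁ + √(Ka₁² + 4·Ka₁·C))/2 = 1.0125e-01 M, so pH = 0.99.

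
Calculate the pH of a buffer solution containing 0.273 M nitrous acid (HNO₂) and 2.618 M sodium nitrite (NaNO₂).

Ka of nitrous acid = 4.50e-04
pH = 4.33

pKa = -log(4.50e-04) = 3.35. pH = pKa + log([A⁻]/[HA]) = 3.35 + log(2.618/0.273)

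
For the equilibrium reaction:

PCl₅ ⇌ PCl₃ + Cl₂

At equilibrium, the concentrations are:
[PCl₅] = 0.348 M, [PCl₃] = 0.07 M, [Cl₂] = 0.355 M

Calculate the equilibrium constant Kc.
K_c = 0.0714

Kc = ([PCl₃] × [Cl₂]) / ([PCl₅])
   = ((0.07)·(0.355)) / ((0.348))
   = 0.02485 / 0.348 = 0.0714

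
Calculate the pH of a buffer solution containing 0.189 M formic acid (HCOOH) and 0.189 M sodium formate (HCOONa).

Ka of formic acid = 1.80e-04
pH = 3.74

pKa = -log(1.80e-04) = 3.74. pH = pKa + log([A⁻]/[HA]) = 3.74 + log(0.189/0.189)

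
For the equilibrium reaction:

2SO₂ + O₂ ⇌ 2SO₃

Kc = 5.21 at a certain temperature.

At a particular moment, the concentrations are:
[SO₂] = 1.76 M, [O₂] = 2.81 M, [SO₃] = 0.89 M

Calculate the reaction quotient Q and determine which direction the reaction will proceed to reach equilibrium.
Q = 0.091, Q < K, reaction proceeds forward (toward products)

Q = ([SO₃]^2) / ([SO₂]^2 × [O₂])
  = ((0.89)^2) / ((1.76)^2·(2.81)) = 0.7921/8.7043 = 0.091
Since Q = 0.091 < Kc = 5.21, the reaction proceeds forward (toward products) to reach equilibrium.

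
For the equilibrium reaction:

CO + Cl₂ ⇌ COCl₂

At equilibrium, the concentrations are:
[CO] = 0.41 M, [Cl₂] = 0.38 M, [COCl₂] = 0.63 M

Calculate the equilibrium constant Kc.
K_c = 4.0436

Kc = ([COCl₂]) / ([CO] × [Cl₂])
   = ((0.63)) / ((0.41)·(0.38))
   = 0.63 / 0.1558 = 4.0436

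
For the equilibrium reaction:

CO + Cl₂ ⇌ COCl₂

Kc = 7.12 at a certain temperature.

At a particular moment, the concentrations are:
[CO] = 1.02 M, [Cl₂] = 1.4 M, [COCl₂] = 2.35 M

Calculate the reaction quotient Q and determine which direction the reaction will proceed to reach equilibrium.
Q = 1.646, Q < K, reaction proceeds forward (toward products)

Q = ([COCl₂]) / ([CO] × [Cl₂])
  = ((2.35)) / ((1.02)·(1.4)) = 2.35/1.428 = 1.646
Since Q = 1.646 < Kc = 7.12, the reaction proceeds forward (toward products) to reach equilibrium.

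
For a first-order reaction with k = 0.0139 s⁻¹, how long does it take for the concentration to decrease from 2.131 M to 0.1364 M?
197.75 s

From ln[A] = ln[A]₀ - k·t: t = ln([A]₀/[A])/k = ln(2.131/0.1364)/0.0139 = ln(15.6232)/0.0139 = 2.7488/0.0139 = 197.75 s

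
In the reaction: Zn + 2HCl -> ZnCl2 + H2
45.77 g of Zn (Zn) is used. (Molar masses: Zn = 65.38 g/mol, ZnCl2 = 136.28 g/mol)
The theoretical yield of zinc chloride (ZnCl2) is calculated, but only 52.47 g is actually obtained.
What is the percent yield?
Moles of Zn = 45.77 g ÷ 65.38 g/mol = 0.700061 mol
Mole ratio: 1 mol ZnCl2 / 1 mol Zn
Moles of ZnCl2 = 0.700061 × (1/1) = 0.700061 mol
Theoretical yield = 0.700061 mol × 136.28 g/mol = 95.404 g
Actual yield = 52.47 g
Percent yield = (52.47 / 95.404) × 100% = 55.0%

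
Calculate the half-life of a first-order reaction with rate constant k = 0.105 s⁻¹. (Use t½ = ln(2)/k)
6.60 s

t½ = ln(2)/k = 0.6931/0.105 = 6.60 s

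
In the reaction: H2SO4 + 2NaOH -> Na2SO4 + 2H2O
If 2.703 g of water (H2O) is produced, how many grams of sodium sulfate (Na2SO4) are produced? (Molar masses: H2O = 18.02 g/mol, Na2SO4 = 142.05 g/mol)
Moles of H2O = 2.703 g ÷ 18.02 g/mol = 0.15 mol
Mole ratio: 1 mol Na2SO4 / 2 mol H2O
Moles of Na2SO4 = 0.15 × (1/2) = 0.075 mol
Mass of Na2SO4 = 0.075 mol × 142.05 g/mol = 10.65 g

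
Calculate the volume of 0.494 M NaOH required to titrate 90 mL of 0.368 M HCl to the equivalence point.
V_{base} = 67.0 mL

At equivalence: moles acid = moles base.
moles HCl = 0.368 M × 0.09 L = 0.03312 mol
V_NaOH = 0.03312 mol ÷ 0.494 M = 0.06704 L = 67.0 mL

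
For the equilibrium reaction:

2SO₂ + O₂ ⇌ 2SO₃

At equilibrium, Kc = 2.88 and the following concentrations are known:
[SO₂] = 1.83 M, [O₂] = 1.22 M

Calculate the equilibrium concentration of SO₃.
[SO₃] = 3.4303 M

Kc = ([SO₃]^2) / ([SO₂]^2 × [O₂]) = 2.88
[SO₃]^2 = Kc · (reactant terms)/(other product terms) = 2.88 · 4.0857 / 1 = 11.767
[SO₃] = (11.767)^(1/2) = 3.4303 M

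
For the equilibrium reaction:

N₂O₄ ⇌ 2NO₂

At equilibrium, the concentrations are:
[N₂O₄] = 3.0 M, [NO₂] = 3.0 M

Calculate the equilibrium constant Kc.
K_c = 3.0000

Kc = ([NO₂]^2) / ([N₂O₄])
   = ((3.0)^2) / ((3.0))
   = 9 / 3 = 3.0000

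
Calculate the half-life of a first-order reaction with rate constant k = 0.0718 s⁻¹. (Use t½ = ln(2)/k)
9.65 s

t½ = ln(2)/k = 0.6931/0.0718 = 9.65 s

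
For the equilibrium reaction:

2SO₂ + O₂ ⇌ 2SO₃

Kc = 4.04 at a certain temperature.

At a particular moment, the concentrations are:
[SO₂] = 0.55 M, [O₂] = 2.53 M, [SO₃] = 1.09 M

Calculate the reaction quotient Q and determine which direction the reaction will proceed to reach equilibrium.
Q = 1.552, Q < K, reaction proceeds forward (toward products)

Q = ([SO₃]^2) / ([SO₂]^2 × [O₂])
  = ((1.09)^2) / ((0.55)^2·(2.53)) = 1.1881/0.76533 = 1.552
Since Q = 1.552 < Kc = 4.04, the reaction proceeds forward (toward products) to reach equilibrium.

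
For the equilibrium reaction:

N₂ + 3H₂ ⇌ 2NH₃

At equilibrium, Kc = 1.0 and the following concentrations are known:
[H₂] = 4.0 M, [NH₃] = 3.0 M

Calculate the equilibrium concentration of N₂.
[N₂] = 0.1406 M

Kc = ([NH₃]^2) / ([N₂] × [H₂]^3) = 1.0
[N₂]^1 = (product terms)/(Kc · other reactant terms) = 9 / (1.0 · 64) = 0.14062
[N₂] = 0.1406 M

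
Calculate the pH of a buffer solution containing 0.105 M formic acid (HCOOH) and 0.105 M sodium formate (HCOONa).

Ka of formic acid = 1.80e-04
pH = 3.74

pKa = -log(1.80e-04) = 3.74. pH = pKa + log([A⁻]/[HA]) = 3.74 + log(0.105/0.105)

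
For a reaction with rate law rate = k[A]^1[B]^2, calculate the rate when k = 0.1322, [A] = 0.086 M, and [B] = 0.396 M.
0.001783 M/s

rate = k·[A]^1·[B]^2 = 0.1322·(0.086)^1·(0.396)^2 = 0.1322·0.086·0.156816 = 0.001783 M/s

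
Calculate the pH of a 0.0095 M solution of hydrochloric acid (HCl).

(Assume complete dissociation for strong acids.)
pH = 2.02

[H⁺] = 0.0095 M for strong acid. pH = -log[H⁺] = -log(0.0095)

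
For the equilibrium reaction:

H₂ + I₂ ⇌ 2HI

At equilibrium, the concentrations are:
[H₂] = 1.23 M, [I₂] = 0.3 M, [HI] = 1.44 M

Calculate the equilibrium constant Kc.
K_c = 5.6195

Kc = ([HI]^2) / ([H₂] × [I₂])
   = ((1.44)^2) / ((1.23)·(0.3))
   = 2.0736 / 0.369 = 5.6195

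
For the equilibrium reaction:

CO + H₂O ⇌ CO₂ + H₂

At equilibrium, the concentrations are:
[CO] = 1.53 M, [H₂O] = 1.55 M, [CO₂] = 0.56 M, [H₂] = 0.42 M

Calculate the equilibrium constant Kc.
K_c = 0.0992

Kc = ([CO₂] × [H₂]) / ([CO] × [H₂O])
   = ((0.56)·(0.42)) / ((1.53)·(1.55))
   = 0.2352 / 2.3715 = 0.0992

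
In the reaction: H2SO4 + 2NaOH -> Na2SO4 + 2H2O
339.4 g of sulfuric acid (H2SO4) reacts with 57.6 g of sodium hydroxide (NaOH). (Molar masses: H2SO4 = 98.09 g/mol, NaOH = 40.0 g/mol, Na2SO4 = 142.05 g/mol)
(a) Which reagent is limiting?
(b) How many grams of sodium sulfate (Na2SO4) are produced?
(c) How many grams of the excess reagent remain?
(a) NaOH, (b) 102.3 g, (c) 268.8 g

Moles of H2SO4 = 339.4 g ÷ 98.09 g/mol = 3.46009 mol
Moles of NaOH = 57.6 g ÷ 40.0 g/mol = 1.44 mol
Moles ÷ coefficient: H2SO4: 3.46009/1 = 3.46, NaOH: 1.44/2 = 0.72
(a) NaOH has the smaller value, so NaOH is the limiting reagent.
(b) Moles of Na2SO4 = 1.44 mol NaOH × (1/2) = 0.72 mol; mass = 0.72 mol × 142.05 g/mol = 102.3 g
(c) H2SO4 consumed = 1.44 × (1/2) = 0.72 mol; remaining = 3.46009 − 0.72 = 2.74009 mol; mass = 2.74009 mol × 98.09 g/mol = 268.8 g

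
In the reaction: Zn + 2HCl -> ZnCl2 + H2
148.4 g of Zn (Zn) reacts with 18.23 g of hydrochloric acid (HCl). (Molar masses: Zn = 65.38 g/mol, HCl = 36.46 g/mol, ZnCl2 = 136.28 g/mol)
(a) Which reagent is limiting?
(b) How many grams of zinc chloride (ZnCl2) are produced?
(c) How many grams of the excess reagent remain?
(a) HCl, (b) 34.07 g, (c) 132.1 g

Moles of Zn = 148.4 g ÷ 65.38 g/mol = 2.26981 mol
Moles of HCl = 18.23 g ÷ 36.46 g/mol = 0.5 mol
Moles ÷ coefficient: Zn: 2.26981/1 = 2.27, HCl: 0.5/2 = 0.25
(a) HCl has the smaller value, so HCl is the limiting reagent.
(b) Moles of ZnCl2 = 0.5 mol HCl × (1/2) = 0.25 mol; mass = 0.25 mol × 136.28 g/mol = 34.07 g
(c) Zn consumed = 0.5 × (1/2) = 0.25 mol; remaining = 2.26981 − 0.25 = 2.01981 mol; mass = 2.01981 mol × 65.38 g/mol = 132.1 g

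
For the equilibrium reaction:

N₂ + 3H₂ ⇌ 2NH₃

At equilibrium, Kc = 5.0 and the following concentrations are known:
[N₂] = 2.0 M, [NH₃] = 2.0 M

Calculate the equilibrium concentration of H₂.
[H₂] = 0.7368 M

Kc = ([NH₃]^2) / ([N₂] × [H₂]^3) = 5.0
[H₂]^3 = (product terms)/(Kc · other reactant terms) = 4 / (5.0 · 2) = 0.4
[H₂] = (0.4)^(1/3) = 0.7368 M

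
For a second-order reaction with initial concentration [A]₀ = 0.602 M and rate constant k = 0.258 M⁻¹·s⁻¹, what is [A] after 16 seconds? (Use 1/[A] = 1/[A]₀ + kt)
0.1727 M

1/[A] = 1/[A]₀ + k·t = 1/0.602 + (0.258)·(16) = 1.6611 + 4.1280 = 5.7891
[A] = 1/5.7891 = 0.1727 M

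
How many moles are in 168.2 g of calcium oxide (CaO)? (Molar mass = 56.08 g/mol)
Moles = 168.2 g ÷ 56.08 g/mol = 2.999 mol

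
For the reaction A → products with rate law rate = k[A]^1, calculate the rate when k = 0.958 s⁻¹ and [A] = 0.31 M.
0.297 M/s

rate = k·[A]^1 = 0.958·(0.31)^1 = 0.958·0.31 = 0.297 M/s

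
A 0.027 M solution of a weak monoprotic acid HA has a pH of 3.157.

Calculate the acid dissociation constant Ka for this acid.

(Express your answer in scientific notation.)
K_a = 1.84e-05

[H⁺] = 10^(−pH) = 10^(−3.157) = 6.966e-04 M. For HA ⇌ H⁺ + A⁻, Ka = x²/(C − x) = (6.966e-04)²/(0.027 − 6.966e-04) = 1.84e-05.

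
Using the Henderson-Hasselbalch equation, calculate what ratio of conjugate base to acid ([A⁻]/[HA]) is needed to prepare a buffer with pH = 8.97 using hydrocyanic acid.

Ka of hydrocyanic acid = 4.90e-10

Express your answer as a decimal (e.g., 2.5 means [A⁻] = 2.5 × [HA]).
[A⁻]/[HA] = 0.457

pKa = −log(4.90e-10) = 9.3098. pH = pKa + log([A⁻]/[HA]). 8.97 = 9.3098 + log(ratio). log(ratio) = 8.97 − 9.3098 = -0.3398. ratio = 10^(-0.3398) = 0.457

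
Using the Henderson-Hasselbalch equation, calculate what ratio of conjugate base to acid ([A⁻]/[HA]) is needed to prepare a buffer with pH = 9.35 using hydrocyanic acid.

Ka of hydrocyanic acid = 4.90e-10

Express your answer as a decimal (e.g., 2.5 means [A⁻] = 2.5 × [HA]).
[A⁻]/[HA] = 1.097

pKa = −log(4.90e-10) = 9.3098. pH = pKa + log([A⁻]/[HA]). 9.35 = 9.3098 + log(ratio). log(ratio) = 9.35 − 9.3098 = 0.0402. ratio = 10^(0.0402) = 1.097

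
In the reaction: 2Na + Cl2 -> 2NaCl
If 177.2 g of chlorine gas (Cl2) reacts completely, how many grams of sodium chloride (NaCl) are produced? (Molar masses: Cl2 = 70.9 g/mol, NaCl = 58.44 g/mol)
Moles of Cl2 = 177.2 g ÷ 70.9 g/mol = 2.49929 mol
Mole ratio: 2 mol NaCl / 1 mol Cl2
Moles of NaCl = 2.49929 × (2/1) = 4.99859 mol
Mass of NaCl = 4.99859 mol × 58.44 g/mol = 292.1 g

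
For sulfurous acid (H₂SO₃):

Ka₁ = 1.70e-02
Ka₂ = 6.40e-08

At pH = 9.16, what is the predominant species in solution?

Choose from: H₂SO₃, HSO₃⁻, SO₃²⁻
SO₃²⁻

pKa1 = 1.77, pKa2 = 7.19. Each pKa is the crossover between adjacent species; pH = 9.16 lies in the region where SO₃²⁻ predominates.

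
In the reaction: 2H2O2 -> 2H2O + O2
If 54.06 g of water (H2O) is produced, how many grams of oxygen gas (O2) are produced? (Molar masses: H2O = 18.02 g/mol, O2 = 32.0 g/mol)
Moles of H2O = 54.06 g ÷ 18.02 g/mol = 3 mol
Mole ratio: 1 mol O2 / 2 mol H2O
Moles of O2 = 3 × (1/2) = 1.5 mol
Mass of O2 = 1.5 mol × 32.0 g/mol = 48 g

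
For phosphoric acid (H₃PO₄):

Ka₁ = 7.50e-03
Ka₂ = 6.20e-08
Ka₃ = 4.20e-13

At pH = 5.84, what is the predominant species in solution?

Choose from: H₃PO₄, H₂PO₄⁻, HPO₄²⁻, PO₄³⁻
H₂PO₄⁻

pKa1 = 2.12, pKa2 = 7.21, pKa3 = 12.38. Each pKa is the crossover between adjacent species; pH = 5.84 lies in the region where H₂PO₄⁻ predominates.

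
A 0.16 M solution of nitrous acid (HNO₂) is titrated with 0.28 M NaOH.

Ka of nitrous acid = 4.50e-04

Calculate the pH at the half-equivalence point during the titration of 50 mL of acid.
pH = pKa = 3.35

At the half-equivalence point, [HA] = [A⁻], so by Henderson–Hasselbalch pH = pKa + log(1) = pKa.
pKa = −log(4.50e-04) = 3.35.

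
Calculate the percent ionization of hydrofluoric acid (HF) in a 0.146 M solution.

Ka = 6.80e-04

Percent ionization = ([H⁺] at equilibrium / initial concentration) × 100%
Percent ionization = 6.6%

Let x = [H⁺]. Ka = x²/(C - x) ⇒ x² + (6.80e-04)x - (6.80e-04)(0.146) = 0. x = 9.6297e-03. Percent = (9.6297e-03/0.146) × 100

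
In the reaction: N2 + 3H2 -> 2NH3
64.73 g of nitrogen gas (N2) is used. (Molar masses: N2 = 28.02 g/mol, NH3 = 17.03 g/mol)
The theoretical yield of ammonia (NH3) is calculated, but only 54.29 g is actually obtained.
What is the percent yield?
Moles of N2 = 64.73 g ÷ 28.02 g/mol = 2.31014 mol
Mole ratio: 2 mol NH3 / 1 mol N2
Moles of NH3 = 2.31014 × (2/1) = 4.62027 mol
Theoretical yield = 4.62027 mol × 17.03 g/mol = 78.683 g
Actual yield = 54.29 g
Percent yield = (54.29 / 78.683) × 100% = 69.0%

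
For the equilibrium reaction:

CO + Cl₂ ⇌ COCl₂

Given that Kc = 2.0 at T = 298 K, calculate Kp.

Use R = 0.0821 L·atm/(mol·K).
K_p = 0.0817

Δn = (moles gaseous products) − (moles gaseous reactants) = -1
T = 298 K; RT = 0.0821 × 298 = 24.4658
Kp = Kc·(RT)^Δn = 2.0 × (24.4658)^-1 = 2.0 × 0.0408734 = 0.0817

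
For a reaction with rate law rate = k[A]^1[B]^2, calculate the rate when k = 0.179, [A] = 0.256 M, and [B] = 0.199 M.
0.001815 M/s

rate = k·[A]^1·[B]^2 = 0.179·(0.256)^1·(0.199)^2 = 0.179·0.256·0.039601 = 0.001815 M/s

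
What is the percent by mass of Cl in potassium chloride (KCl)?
Mass of Cl in formula = 35.45 × 1 = 35.45 g/mol
Molar mass = 74.55 g/mol
% Cl = (35.45/74.55) × 100% = 47.55%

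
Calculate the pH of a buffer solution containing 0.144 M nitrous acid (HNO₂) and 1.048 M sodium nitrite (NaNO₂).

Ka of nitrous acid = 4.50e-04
pH = 4.21

pKa = -log(4.50e-04) = 3.35. pH = pKa + log([A⁻]/[HA]) = 3.35 + log(1.048/0.144)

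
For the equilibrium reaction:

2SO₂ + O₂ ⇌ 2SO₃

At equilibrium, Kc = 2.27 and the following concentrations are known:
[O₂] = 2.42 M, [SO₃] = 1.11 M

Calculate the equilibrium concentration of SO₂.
[SO₂] = 0.4736 M

Kc = ([SO₃]^2) / ([SO₂]^2 × [O₂]) = 2.27
[SO₂]^2 = (product terms)/(Kc · other reactant terms) = 1.2321 / (2.27 · 2.42) = 0.22429
[SO₂] = (0.22429)^(1/2) = 0.4736 M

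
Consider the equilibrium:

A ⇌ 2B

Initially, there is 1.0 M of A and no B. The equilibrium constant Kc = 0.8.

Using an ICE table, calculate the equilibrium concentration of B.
[B] = 0.717 M

ICE: [A] = 1.0 − x, [B] = 2x.
Kc = (2x)²/(1.0 − x) = 0.8 ⇒ 4x² + 0.8x − 0.8 = 0.
x = (−0.8 + √(0.8² + 4·4·0.8))/(2·4) = (−0.8 + √13.44)/8 = 0.35826.
[B] = 2x = 0.717 M.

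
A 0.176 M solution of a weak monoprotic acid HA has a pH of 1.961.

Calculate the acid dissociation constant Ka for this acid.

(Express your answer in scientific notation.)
K_a = 7.25e-04

[H⁺] = 10^(−pH) = 10^(−1.961) = 1.094e-02 M. For HA ⇌ H⁺ + A⁻, Ka = x²/(C − x) = (1.094e-02)²/(0.176 − 1.094e-02) = 7.25e-04.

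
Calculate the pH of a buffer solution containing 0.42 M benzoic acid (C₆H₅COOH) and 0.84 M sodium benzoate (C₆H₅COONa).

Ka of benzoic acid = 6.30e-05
pH = 4.50

pKa = -log(6.30e-05) = 4.20. pH = pKa + log([A⁻]/[HA]) = 4.20 + log(0.84/0.42)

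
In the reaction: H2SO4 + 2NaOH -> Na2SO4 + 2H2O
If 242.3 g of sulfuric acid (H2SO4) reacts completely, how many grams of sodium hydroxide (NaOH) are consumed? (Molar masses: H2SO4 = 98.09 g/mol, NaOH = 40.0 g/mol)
Moles of H2SO4 = 242.3 g ÷ 98.09 g/mol = 2.47018 mol
Mole ratio: 2 mol NaOH / 1 mol H2SO4
Moles of NaOH = 2.47018 × (2/1) = 4.94036 mol
Mass of NaOH = 4.94036 mol × 40.0 g/mol = 197.6 g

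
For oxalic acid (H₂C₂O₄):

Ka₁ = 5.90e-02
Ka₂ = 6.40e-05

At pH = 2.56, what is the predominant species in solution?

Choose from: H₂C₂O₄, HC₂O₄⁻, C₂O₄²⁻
HC₂O₄⁻

pKa1 = 1.23, pKa2 = 4.19. Each pKa is the crossover between adjacent species; pH = 2.56 lies in the region where HC₂O₄⁻ predominates.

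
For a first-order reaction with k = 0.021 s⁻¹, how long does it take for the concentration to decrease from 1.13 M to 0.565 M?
33.01 s

From ln[A] = ln[A]₀ - k·t: t = ln([A]₀/[A])/k = ln(1.13/0.565)/0.021 = ln(2.0000)/0.021 = 0.6931/0.021 = 33.01 s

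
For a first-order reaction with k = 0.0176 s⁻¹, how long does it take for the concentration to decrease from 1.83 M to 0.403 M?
85.97 s

From ln[A] = ln[A]₀ - k·t: t = ln([A]₀/[A])/k = ln(1.83/0.403)/0.0176 = ln(4.5409)/0.0176 = 1.5131/0.0176 = 85.97 s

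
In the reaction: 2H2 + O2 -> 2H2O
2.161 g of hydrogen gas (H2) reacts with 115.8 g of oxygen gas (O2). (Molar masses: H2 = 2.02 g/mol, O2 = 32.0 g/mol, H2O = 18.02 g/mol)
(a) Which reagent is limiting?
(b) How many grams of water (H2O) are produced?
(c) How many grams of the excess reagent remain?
(a) H2, (b) 19.28 g, (c) 98.68 g

Moles of H2 = 2.161 g ÷ 2.02 g/mol = 1.0698 mol
Moles of O2 = 115.8 g ÷ 32.0 g/mol = 3.61875 mol
Moles ÷ coefficient: H2: 1.0698/2 = 0.5349, O2: 3.61875/1 = 3.619
(a) H2 has the smaller value, so H2 is the limiting reagent.
(b) Moles of H2O = 1.0698 mol H2 × (2/2) = 1.0698 mol; mass = 1.0698 mol × 18.02 g/mol = 19.28 g
(c) O2 consumed = 1.0698 × (1/2) = 0.534901 mol; remaining = 3.61875 − 0.534901 = 3.08385 mol; mass = 3.08385 mol × 32.0 g/mol = 98.68 g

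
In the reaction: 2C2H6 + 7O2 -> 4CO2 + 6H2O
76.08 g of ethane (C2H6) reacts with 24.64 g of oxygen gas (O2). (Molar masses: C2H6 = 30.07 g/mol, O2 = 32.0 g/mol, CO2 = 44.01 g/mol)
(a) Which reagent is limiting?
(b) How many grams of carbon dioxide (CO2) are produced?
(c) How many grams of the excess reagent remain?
(a) O2, (b) 19.36 g, (c) 69.46 g

Moles of C2H6 = 76.08 g ÷ 30.07 g/mol = 2.5301 mol
Moles of O2 = 24.64 g ÷ 32.0 g/mol = 0.77 mol
Moles ÷ coefficient: C2H6: 2.5301/2 = 1.265, O2: 0.77/7 = 0.11
(a) O2 has the smaller value, so O2 is the limiting reagent.
(b) Moles of CO2 = 0.77 mol O2 × (4/7) = 0.44 mol; mass = 0.44 mol × 44.01 g/mol = 19.36 g
(c) C2H6 consumed = 0.77 × (2/7) = 0.22 mol; remaining = 2.5301 − 0.22 = 2.3101 mol; mass = 2.3101 mol × 30.07 g/mol = 69.46 g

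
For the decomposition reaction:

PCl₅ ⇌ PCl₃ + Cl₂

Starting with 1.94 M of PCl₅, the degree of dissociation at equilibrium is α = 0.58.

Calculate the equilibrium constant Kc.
K_c = 1.5538

x = α·[A]₀ = 0.58 × 1.94 = 1.125 M dissociated.
At eq: [PCl₅] = 1.94 − 1.125 = 0.8148 M; [PCl₃] = [Cl₂] = x = 1.125 M.
Kc = [PCl₃][Cl₂]/[PCl₅] = (1.125)²/0.8148 = 1.554.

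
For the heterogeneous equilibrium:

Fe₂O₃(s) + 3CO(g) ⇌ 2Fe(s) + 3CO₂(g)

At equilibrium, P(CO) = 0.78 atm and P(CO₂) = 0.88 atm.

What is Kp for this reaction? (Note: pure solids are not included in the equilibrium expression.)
K_p = 1.436

Solids (Fe₂O₃, Fe) are excluded.
Kp = P(CO₂)³/P(CO)³ = (0.88)³/(0.78)³ = 0.6815/0.4746 = 1.436.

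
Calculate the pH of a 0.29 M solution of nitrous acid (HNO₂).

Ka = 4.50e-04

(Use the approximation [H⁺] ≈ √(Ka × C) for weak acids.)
pH = 1.94

[H⁺] = √(Ka × C) = √(4.50e-04 × 0.29) = 1.1424e-02. pH = -log(1.1424e-02)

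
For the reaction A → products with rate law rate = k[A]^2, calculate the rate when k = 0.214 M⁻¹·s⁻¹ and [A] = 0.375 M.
0.03009 M/s

rate = k·[A]^2 = 0.214·(0.375)^2 = 0.214·0.140625 = 0.03009 M/s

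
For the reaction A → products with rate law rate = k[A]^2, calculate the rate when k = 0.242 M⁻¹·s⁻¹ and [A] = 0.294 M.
0.02092 M/s

rate = k·[A]^2 = 0.242·(0.294)^2 = 0.242·0.086436 = 0.02092 M/s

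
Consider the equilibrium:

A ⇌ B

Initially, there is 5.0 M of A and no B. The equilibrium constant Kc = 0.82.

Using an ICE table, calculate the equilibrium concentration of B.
[B] = 2.253 M

ICE: [A] = 5.0 − x, [B] = x.
Kc = x/(5.0 − x) = 0.82 ⇒ x = 0.82·5.0/(1 + 0.82) = 4.1/1.82 = 2.253.
[B] = x = 2.253 M.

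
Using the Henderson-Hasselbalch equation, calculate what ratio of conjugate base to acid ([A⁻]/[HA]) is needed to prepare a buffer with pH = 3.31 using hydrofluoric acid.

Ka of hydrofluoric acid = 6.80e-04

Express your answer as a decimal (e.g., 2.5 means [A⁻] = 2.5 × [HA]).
[A⁻]/[HA] = 1.388

pKa = −log(6.80e-04) = 3.1675. pH = pKa + log([A⁻]/[HA]). 3.31 = 3.1675 + log(ratio). log(ratio) = 3.31 − 3.1675 = 0.1425. ratio = 10^(0.1425) = 1.388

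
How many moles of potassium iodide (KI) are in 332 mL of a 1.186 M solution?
Moles = Molarity × Volume (L)
Moles = 1.186 M × 0.332 L = 0.3938 mol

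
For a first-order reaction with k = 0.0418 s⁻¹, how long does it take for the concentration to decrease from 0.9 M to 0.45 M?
16.58 s

From ln[A] = ln[A]₀ - k·t: t = ln([A]₀/[A])/k = ln(0.9/0.45)/0.0418 = ln(2.0000)/0.0418 = 0.6931/0.0418 = 16.58 s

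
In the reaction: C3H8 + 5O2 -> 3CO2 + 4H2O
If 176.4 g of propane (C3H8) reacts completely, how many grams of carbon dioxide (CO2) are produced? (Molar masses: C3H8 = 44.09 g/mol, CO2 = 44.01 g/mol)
Moles of C3H8 = 176.4 g ÷ 44.09 g/mol = 4.00091 mol
Mole ratio: 3 mol CO2 / 1 mol C3H8
Moles of CO2 = 4.00091 × (3/1) = 12.0027 mol
Mass of CO2 = 12.0027 mol × 44.01 g/mol = 528.2 g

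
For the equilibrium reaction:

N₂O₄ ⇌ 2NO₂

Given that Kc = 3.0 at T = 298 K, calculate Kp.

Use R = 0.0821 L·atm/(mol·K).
K_p = 73.3974

Δn = (moles gaseous products) − (moles gaseous reactants) = 1
T = 298 K; RT = 0.0821 × 298 = 24.4658
Kp = Kc·(RT)^Δn = 3.0 × (24.4658)^1 = 3.0 × 24.4658 = 73.3974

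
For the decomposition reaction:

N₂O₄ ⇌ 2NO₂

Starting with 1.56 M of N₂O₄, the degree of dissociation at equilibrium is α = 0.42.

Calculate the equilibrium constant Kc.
K_c = 1.8978

x = α·[A]₀ = 0.42 × 1.56 = 0.6552 M dissociated.
At eq: [N₂O₄] = 1.56 − 0.6552 = 0.9048 M; [NO₂] = 2x = 1.31 M.
Kc = [NO₂]²/[N₂O₄] = (1.31)²/0.9048 = 1.898.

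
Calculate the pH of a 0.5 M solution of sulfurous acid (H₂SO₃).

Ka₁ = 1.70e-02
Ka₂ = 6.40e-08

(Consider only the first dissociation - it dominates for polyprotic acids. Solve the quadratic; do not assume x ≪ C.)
pH = 1.08

x² + Ka₁·x − Ka₁·C = 0 with Ka₁ = 1.70e-02, C = 0.5.
x = (−Ka₁ + √(Ka₁² + 4·Ka₁·C))/2 = 8.4086e-02 M, so pH = 1.08.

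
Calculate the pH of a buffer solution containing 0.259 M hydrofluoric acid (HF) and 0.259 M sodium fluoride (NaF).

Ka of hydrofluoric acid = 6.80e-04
pH = 3.17

pKa = -log(6.80e-04) = 3.17. pH = pKa + log([A⁻]/[HA]) = 3.17 + log(0.259/0.259)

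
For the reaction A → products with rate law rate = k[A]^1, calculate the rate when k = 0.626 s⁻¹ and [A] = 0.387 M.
0.2423 M/s

rate = k·[A]^1 = 0.626·(0.387)^1 = 0.626·0.387 = 0.2423 M/s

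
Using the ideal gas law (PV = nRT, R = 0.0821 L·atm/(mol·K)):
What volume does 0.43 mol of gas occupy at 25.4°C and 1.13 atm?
T = 25.4°C + 273.15 = 298.55 K
V = nRT/P = (0.43 × 0.0821 × 298.55) / 1.13
V = 9.33 L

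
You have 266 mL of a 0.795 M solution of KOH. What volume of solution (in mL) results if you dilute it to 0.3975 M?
Using M₁V₁ = M₂V₂:
0.795 × 266 = 0.3975 × V₂
V₂ = (0.795 × 266) / 0.3975 = 532 mL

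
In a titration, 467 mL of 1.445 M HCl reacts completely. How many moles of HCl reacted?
Moles = Molarity × Volume (L)
Moles = 1.445 M × 0.467 L = 0.6748 mol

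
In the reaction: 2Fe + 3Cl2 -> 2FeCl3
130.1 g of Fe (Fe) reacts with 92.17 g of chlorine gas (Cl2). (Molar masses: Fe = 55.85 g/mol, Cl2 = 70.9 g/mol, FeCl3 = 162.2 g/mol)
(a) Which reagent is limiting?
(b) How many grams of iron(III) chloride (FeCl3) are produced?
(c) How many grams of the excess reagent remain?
(a) Cl2, (b) 140.6 g, (c) 81.7 g

Moles of Fe = 130.1 g ÷ 55.85 g/mol = 2.32945 mol
Moles of Cl2 = 92.17 g ÷ 70.9 g/mol = 1.3 mol
Moles ÷ coefficient: Fe: 2.32945/2 = 1.165, Cl2: 1.3/3 = 0.4333
(a) Cl2 has the smaller value, so Cl2 is the limiting reagent.
(b) Moles of FeCl3 = 1.3 mol Cl2 × (2/3) = 0.866667 mol; mass = 0.866667 mol × 162.2 g/mol = 140.6 g
(c) Fe consumed = 1.3 × (2/3) = 0.866667 mol; remaining = 2.32945 − 0.866667 = 1.46279 mol; mass = 1.46279 mol × 55.85 g/mol = 81.7 g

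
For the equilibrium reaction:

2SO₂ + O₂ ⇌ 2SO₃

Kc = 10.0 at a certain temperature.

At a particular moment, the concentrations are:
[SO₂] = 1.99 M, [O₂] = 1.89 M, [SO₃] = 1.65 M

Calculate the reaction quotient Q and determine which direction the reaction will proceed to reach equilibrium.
Q = 0.364, Q < K, reaction proceeds forward (toward products)

Q = ([SO₃]^2) / ([SO₂]^2 × [O₂])
  = ((1.65)^2) / ((1.99)^2·(1.89)) = 2.7225/7.4846 = 0.3637
Since Q = 0.3637 < Kc = 10.0, the reaction proceeds forward (toward products) to reach equilibrium.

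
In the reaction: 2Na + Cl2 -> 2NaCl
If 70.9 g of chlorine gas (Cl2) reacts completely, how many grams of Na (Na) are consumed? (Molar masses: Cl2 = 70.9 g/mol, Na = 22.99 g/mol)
Moles of Cl2 = 70.9 g ÷ 70.9 g/mol = 1 mol
Mole ratio: 2 mol Na / 1 mol Cl2
Moles of Na = 1 × (2/1) = 2 mol
Mass of Na = 2 mol × 22.99 g/mol = 45.98 g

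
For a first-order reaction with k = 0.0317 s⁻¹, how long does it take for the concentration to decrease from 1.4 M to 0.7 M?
21.87 s

From ln[A] = ln[A]₀ - k·t: t = ln([A]₀/[A])/k = ln(1.4/0.7)/0.0317 = ln(2.0000)/0.0317 = 0.6931/0.0317 = 21.87 s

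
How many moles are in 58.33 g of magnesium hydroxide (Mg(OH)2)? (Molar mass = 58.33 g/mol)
Moles = 58.33 g ÷ 58.33 g/mol = 1 mol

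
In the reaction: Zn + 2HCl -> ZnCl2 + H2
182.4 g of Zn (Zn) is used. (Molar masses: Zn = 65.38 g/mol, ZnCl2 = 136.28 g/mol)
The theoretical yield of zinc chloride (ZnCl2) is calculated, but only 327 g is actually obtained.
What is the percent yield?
Moles of Zn = 182.4 g ÷ 65.38 g/mol = 2.78984 mol
Mole ratio: 1 mol ZnCl2 / 1 mol Zn
Moles of ZnCl2 = 2.78984 × (1/1) = 2.78984 mol
Theoretical yield = 2.78984 mol × 136.28 g/mol = 380.2 g
Actual yield = 327 g
Percent yield = (327 / 380.2) × 100% = 86.0%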